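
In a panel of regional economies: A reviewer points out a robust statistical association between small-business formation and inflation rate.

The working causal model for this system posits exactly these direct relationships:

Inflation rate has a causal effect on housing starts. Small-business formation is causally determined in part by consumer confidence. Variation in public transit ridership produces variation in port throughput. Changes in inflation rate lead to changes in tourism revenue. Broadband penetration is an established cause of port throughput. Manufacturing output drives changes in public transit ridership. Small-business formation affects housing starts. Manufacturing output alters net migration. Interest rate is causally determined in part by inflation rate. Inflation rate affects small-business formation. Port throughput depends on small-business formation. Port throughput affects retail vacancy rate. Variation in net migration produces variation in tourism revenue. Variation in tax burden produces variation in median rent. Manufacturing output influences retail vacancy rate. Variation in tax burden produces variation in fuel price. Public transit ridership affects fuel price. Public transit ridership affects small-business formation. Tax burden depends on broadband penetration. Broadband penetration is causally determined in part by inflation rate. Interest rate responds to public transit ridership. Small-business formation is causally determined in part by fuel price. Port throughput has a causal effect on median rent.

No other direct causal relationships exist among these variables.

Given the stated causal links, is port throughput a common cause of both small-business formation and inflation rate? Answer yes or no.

no

Port throughput has no stated causal path to either small-business formation or inflation rate. A confounder must cause both variables, so port throughput does not qualify.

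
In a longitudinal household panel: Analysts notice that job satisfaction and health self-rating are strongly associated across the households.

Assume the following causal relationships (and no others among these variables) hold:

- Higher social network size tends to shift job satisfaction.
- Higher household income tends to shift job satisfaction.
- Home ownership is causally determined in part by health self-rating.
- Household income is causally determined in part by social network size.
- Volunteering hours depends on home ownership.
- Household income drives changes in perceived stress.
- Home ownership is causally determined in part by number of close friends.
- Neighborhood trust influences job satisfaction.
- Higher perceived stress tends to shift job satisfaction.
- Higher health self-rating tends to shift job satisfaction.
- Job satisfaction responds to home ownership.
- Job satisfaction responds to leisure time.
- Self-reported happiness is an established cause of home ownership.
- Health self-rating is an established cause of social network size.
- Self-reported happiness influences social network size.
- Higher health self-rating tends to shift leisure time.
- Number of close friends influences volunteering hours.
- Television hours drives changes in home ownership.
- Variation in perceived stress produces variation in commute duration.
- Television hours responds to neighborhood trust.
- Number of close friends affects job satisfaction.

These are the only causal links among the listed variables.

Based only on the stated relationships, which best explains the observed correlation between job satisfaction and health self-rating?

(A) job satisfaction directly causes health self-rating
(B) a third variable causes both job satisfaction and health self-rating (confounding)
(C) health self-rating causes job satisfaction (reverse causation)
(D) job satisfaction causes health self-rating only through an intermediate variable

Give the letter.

C

The stated link runs health self-rating → job satisfaction; job satisfaction has no causal path to health self-rating. No variable causes both, so confounding is ruled out. The correlation reflects reverse causation.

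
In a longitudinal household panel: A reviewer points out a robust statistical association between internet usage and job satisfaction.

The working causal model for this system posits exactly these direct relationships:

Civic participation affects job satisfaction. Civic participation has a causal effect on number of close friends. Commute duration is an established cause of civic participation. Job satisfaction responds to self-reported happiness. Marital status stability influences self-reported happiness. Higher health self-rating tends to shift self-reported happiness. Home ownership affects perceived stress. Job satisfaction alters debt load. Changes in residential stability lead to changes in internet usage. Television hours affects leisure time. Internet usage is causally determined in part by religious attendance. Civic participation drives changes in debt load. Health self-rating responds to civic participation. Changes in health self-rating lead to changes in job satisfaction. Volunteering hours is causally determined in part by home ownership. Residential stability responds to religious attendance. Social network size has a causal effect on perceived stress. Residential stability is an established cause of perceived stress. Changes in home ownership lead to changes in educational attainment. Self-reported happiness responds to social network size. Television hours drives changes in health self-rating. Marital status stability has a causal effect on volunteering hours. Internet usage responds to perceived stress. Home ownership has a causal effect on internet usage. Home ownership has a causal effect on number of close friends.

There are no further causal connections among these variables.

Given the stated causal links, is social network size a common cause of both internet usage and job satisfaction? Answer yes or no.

yes

Social network size has a causal path to internet usage (social network size → perceived stress → internet usage) and to job satisfaction (social network size → self-reported happiness → job satisfaction), so it is a common cause of both — a confounder.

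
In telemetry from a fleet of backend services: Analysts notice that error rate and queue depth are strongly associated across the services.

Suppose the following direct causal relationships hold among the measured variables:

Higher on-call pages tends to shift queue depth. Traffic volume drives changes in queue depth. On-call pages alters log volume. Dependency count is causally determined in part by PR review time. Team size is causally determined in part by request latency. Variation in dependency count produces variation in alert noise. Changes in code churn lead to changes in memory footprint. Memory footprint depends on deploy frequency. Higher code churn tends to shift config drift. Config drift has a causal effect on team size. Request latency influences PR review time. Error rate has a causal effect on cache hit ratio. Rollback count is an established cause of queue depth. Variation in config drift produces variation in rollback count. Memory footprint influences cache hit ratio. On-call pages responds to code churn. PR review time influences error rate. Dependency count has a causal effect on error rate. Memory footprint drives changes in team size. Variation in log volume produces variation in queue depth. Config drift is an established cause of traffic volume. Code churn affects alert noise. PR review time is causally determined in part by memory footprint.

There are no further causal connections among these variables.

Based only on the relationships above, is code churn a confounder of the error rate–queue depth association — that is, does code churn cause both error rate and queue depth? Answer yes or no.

yes

Code churn has a causal path to error rate (code churn → memory footprint → PR review time → error rate) and to queue depth (code churn → on-call pages → queue depth), so it is a common cause of both — a confounder.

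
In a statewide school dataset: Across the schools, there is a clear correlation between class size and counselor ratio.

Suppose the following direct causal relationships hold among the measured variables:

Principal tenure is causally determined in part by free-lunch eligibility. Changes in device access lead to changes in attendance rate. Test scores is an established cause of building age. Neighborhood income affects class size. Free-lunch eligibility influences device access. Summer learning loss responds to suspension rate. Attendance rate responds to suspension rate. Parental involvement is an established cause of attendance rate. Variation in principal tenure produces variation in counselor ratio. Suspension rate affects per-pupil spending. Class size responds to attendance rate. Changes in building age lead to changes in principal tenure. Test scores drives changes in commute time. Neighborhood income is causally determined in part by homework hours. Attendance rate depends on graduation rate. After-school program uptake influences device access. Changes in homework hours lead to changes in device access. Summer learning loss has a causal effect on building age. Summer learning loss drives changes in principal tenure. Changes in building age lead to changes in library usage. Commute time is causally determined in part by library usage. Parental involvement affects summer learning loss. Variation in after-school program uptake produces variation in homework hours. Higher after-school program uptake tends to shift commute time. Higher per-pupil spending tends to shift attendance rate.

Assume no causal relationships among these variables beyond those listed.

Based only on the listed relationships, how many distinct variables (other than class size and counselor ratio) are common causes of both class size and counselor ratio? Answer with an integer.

The common causes are: free-lunch eligibility (to class size via free-lunch eligibility → device access → attendance rate → class size; to counselor ratio via free-lunch eligibility → principal tenure → counselor ratio); parental involvement (to class size via parental involvement → attendance rate → class size; to counselor ratio via parental involvement → summer learning loss → principal tenure → counselor ratio); suspension rate (to class size via suspension rate → attendance rate → class size; to counselor ratio via suspension rate → summer learning loss → principal tenure → counselor ratio).
Every other variable lacks a causal path to at least one of class size and counselor ratio.

3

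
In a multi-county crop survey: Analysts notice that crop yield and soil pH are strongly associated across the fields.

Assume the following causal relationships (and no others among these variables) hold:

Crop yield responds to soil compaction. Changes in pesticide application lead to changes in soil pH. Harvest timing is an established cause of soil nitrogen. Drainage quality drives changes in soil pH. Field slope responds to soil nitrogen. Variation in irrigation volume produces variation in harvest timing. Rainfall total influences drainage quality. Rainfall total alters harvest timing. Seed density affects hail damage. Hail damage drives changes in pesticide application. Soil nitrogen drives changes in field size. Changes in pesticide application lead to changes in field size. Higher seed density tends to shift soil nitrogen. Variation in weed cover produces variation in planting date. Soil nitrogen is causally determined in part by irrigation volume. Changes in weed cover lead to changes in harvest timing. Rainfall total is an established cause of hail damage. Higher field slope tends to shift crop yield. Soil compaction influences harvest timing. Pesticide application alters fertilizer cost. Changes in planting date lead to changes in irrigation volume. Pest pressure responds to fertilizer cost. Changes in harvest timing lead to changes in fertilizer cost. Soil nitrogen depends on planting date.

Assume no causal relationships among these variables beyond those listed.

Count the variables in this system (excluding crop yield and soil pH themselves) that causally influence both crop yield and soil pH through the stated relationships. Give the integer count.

The common causes are: rainfall total (to crop yield via rainfall total → harvest timing → soil nitrogen → field slope → crop yield; to soil pH via rainfall total → drainage quality → soil pH); seed density (to crop yield via seed density → soil nitrogen → field slope → crop yield; to soil pH via seed density → hail damage → pesticide application → soil pH).
Every other variable lacks a causal path to at least one of crop yield and soil pH.

2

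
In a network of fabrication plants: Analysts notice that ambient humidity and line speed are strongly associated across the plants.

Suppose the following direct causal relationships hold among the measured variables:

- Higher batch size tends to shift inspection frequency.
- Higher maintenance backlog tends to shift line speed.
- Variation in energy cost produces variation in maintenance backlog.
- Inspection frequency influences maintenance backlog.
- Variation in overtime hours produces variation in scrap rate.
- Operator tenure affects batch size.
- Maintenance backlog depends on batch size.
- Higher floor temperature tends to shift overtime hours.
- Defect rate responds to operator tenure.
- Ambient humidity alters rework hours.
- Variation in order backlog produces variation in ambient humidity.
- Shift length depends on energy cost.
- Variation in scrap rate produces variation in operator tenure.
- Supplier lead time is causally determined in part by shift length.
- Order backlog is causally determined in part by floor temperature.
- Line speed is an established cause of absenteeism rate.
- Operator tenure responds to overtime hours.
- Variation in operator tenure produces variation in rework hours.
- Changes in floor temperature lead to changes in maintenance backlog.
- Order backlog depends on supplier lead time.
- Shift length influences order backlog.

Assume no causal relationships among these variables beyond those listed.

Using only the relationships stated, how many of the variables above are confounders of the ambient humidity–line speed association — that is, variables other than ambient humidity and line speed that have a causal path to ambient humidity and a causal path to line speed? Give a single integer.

2

The common causes are: energy cost (to ambient humidity via energy cost → shift length → order backlog → ambient humidity; to line speed via energy cost → maintenance backlog → line speed); floor temperature (to ambient humidity via floor temperature → order backlog → ambient humidity; to line speed via floor temperature → maintenance backlog → line speed).
Every other variable lacks a causal path to at least one of ambient humidity and line speed.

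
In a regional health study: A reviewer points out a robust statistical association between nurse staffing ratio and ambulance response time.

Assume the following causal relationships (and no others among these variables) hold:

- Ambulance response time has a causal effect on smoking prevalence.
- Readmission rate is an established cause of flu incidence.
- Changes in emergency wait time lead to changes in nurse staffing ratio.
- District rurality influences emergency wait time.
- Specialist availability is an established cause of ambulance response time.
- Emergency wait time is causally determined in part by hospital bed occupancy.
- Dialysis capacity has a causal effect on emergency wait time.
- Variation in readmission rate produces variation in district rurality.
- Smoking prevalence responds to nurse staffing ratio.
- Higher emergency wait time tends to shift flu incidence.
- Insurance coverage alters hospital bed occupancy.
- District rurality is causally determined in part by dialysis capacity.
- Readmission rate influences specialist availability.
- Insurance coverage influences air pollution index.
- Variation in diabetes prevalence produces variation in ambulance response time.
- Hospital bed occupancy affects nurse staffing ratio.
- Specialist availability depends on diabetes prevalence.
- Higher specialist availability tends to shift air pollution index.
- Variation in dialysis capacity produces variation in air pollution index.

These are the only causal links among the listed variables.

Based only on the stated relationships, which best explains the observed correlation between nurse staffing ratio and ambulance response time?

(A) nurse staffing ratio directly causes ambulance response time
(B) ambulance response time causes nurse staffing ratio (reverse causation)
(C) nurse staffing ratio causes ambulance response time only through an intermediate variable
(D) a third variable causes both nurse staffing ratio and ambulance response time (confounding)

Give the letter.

D

Readmission rate causes nurse staffing ratio (readmission rate → district rurality → emergency wait time → nurse staffing ratio) and ambulance response time (readmission rate → specialist availability → ambulance response time) — a common cause creating the correlation.
There is no stated path from nurse staffing ratio to ambulance response time or from ambulance response time to nurse staffing ratio, so neither direct nor reverse causation applies.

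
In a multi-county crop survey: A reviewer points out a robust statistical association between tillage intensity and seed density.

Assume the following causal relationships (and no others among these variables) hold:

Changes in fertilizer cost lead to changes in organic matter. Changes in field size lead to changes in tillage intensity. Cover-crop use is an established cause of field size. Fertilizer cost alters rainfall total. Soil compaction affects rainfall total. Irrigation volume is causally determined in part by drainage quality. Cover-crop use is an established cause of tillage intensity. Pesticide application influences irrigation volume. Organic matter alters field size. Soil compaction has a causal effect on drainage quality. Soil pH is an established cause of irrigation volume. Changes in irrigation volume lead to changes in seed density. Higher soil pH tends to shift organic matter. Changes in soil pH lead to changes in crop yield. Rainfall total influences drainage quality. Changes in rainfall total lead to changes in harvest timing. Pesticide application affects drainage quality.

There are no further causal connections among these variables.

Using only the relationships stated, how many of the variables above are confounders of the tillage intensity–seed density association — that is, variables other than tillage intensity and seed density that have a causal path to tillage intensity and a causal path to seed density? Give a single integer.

2

The common causes are: fertilizer cost (to tillage intensity via fertilizer cost → organic matter → field size → tillage intensity; to seed density via fertilizer cost → rainfall total → drainage quality → irrigation volume → seed density); soil pH (to tillage intensity via soil pH → organic matter → field size → tillage intensity; to seed density via soil pH → irrigation volume → seed density).
Every other variable lacks a causal path to at least one of tillage intensity and seed density.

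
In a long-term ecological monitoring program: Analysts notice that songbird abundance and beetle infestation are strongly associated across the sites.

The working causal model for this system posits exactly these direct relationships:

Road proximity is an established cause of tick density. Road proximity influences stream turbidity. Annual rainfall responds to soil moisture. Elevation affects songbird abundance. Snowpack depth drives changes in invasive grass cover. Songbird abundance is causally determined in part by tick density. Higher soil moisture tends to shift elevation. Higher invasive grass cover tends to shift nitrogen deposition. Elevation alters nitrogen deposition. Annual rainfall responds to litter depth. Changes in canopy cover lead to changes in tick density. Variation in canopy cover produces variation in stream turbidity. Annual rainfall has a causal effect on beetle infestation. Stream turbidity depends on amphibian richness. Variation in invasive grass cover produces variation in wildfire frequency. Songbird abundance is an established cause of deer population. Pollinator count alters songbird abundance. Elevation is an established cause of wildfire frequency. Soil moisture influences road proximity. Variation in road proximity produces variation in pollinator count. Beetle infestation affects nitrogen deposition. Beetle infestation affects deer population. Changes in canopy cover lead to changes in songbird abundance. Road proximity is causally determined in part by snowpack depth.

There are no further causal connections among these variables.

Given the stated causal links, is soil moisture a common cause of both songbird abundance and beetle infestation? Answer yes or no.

yes

Soil moisture has a causal path to songbird abundance (soil moisture → elevation → songbird abundance) and to beetle infestation (soil moisture → annual rainfall → beetle infestation), so it is a common cause of both — a confounder.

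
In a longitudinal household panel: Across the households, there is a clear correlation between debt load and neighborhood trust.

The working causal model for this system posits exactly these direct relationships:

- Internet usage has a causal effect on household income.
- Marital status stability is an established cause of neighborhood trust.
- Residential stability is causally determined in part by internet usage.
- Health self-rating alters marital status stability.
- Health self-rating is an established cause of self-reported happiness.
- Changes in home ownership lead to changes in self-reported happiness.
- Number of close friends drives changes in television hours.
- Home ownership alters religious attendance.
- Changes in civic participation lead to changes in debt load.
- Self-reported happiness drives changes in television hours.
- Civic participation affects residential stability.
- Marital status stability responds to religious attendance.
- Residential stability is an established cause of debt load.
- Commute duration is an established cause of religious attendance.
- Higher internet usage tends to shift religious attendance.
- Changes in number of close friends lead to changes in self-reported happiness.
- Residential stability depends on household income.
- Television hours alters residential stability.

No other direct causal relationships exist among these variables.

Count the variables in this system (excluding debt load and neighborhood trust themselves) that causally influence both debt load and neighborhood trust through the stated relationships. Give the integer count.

The common causes are: health self-rating (to debt load via health self-rating → self-reported happiness → television hours → residential stability → debt load; to neighborhood trust via health self-rating → marital status stability → neighborhood trust); home ownership (to debt load via home ownership → self-reported happiness → television hours → residential stability → debt load; to neighborhood trust via home ownership → religious attendance → marital status stability → neighborhood trust); internet usage (to debt load via internet usage → residential stability → debt load; to neighborhood trust via internet usage → religious attendance → marital status stability → neighborhood trust).
Every other variable lacks a causal path to at least one of debt load and neighborhood trust.

3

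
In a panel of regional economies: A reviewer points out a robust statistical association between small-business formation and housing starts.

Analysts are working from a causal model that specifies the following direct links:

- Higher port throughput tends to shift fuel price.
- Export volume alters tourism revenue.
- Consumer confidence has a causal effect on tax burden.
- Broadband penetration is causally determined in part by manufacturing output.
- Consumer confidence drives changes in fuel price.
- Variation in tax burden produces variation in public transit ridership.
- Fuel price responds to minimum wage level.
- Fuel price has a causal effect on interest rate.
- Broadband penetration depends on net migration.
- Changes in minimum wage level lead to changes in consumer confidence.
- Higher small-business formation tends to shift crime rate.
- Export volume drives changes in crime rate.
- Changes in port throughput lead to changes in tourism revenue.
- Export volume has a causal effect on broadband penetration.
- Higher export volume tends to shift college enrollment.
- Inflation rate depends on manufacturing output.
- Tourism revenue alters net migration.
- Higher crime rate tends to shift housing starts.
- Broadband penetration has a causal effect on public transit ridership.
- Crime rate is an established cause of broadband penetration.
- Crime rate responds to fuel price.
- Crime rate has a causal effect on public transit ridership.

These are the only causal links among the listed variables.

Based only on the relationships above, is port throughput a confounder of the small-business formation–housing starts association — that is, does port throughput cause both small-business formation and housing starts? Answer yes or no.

no

Port throughput has no stated causal path to small-business formation. A confounder must cause both variables, so port throughput does not qualify.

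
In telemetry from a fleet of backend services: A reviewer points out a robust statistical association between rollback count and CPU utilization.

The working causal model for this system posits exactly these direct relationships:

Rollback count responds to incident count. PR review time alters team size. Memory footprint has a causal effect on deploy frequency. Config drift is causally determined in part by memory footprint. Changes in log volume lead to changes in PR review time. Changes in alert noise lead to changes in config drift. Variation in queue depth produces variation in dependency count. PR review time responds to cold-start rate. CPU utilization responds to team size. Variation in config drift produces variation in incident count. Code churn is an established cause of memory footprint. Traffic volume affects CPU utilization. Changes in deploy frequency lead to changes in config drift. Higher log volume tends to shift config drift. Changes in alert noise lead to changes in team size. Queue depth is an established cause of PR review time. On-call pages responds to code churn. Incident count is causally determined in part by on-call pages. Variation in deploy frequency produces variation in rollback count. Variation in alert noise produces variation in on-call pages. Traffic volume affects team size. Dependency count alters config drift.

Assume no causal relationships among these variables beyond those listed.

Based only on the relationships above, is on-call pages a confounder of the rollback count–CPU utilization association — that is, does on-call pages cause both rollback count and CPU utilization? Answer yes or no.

On-call pages has no stated causal path to CPU utilization. A confounder must cause both variables, so on-call pages does not qualify.

no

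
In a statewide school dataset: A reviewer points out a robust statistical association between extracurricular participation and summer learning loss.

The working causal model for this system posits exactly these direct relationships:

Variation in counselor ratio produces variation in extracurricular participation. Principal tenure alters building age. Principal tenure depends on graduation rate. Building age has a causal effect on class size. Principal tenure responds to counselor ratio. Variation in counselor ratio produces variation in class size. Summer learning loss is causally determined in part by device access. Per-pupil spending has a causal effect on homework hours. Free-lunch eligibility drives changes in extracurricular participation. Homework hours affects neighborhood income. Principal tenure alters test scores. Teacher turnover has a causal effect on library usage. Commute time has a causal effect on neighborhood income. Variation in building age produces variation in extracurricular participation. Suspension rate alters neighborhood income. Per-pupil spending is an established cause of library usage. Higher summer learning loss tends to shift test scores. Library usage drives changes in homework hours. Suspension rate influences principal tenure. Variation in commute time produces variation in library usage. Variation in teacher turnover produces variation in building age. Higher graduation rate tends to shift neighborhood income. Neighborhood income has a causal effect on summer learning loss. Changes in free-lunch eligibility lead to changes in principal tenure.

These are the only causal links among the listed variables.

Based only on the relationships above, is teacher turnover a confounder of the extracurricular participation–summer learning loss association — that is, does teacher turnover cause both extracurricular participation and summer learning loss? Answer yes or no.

Teacher turnover has a causal path to extracurricular participation (teacher turnover → building age → extracurricular participation) and to summer learning loss (teacher turnover → library usage → homework hours → neighborhood income → summer learning loss), so it is a common cause of both — a confounder.

yes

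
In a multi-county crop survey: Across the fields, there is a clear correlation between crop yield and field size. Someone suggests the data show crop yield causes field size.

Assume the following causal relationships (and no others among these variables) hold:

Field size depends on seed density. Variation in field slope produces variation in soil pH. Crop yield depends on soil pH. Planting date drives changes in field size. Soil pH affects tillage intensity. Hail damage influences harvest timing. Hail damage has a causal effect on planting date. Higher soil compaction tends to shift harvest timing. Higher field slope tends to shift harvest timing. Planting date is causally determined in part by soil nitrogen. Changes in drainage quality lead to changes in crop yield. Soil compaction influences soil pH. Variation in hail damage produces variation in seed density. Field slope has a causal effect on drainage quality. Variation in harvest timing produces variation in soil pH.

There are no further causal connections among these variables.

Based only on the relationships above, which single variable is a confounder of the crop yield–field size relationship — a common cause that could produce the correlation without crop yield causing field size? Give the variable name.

hail damage

Hail damage has a causal path to crop yield (hail damage → harvest timing → soil pH → crop yield) and a separate causal path to field size (hail damage → seed density → field size), so it is a common cause of both.
No stated relationship gives crop yield a causal route to field size, so the correlation is explained by the shared upstream cause rather than a direct effect.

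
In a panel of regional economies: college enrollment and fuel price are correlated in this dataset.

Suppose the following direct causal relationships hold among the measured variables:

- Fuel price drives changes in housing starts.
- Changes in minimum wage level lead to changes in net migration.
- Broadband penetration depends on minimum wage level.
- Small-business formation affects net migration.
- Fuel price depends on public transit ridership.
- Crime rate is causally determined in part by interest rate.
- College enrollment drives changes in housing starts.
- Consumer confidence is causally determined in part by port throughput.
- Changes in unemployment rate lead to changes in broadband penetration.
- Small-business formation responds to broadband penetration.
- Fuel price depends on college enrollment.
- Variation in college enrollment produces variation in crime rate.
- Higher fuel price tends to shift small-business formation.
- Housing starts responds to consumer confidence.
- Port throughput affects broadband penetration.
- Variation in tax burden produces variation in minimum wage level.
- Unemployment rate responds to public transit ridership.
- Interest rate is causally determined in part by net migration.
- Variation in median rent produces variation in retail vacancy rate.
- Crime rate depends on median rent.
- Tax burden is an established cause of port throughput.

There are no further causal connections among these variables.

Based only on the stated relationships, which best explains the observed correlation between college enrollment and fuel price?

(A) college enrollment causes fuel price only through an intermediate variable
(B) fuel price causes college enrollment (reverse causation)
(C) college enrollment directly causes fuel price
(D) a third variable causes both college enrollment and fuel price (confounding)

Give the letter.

There is a stated direct causal link college enrollment → fuel price, and no variable causes both college enrollment and fuel price, so the correlation reflects direct causation.

C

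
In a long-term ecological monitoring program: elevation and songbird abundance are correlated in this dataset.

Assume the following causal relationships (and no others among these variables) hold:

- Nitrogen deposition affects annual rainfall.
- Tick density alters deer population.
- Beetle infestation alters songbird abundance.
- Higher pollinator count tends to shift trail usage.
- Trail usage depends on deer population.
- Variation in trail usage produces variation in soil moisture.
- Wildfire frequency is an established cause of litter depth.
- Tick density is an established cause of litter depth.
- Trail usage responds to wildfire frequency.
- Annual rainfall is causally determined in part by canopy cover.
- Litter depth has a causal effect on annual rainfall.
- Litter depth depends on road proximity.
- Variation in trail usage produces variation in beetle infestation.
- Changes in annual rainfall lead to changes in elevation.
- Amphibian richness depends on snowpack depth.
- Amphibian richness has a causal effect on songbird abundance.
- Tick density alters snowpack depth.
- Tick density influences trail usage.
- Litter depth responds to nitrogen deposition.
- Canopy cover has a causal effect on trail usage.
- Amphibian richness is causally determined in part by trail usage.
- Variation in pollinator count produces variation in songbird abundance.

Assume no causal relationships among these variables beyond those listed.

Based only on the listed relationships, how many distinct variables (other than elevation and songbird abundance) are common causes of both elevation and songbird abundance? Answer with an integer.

The common causes are: canopy cover (to elevation via canopy cover → annual rainfall → elevation; to songbird abundance via canopy cover → trail usage → beetle infestation → songbird abundance); tick density (to elevation via tick density → litter depth → annual rainfall → elevation; to songbird abundance via tick density → trail usage → beetle infestation → songbird abundance); wildfire frequency (to elevation via wildfire frequency → litter depth → annual rainfall → elevation; to songbird abundance via wildfire frequency → trail usage → beetle infestation → songbird abundance).
Every other variable lacks a causal path to at least one of elevation and songbird abundance.

3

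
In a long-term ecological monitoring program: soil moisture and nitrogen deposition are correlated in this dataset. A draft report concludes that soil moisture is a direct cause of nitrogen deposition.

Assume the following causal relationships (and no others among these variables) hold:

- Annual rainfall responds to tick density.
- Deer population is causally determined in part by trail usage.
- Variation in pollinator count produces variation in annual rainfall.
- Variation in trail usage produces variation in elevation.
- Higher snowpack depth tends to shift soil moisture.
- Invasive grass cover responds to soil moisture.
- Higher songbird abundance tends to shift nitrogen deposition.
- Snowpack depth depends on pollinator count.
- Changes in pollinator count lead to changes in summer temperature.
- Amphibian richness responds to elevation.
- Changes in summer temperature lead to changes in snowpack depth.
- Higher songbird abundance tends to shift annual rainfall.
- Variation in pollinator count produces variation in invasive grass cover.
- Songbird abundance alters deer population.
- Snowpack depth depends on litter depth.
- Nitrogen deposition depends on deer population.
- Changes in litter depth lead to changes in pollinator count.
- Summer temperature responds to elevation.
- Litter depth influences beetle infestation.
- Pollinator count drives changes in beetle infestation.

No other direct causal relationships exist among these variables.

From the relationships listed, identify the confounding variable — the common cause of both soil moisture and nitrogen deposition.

Trail usage has a causal path to soil moisture (trail usage → elevation → summer temperature → snowpack depth → soil moisture) and a separate causal path to nitrogen deposition (trail usage → deer population → nitrogen deposition), so it is a common cause of both.
No stated relationship gives soil moisture a causal route to nitrogen deposition, so the correlation is explained by the shared upstream cause rather than a direct effect.

trail usage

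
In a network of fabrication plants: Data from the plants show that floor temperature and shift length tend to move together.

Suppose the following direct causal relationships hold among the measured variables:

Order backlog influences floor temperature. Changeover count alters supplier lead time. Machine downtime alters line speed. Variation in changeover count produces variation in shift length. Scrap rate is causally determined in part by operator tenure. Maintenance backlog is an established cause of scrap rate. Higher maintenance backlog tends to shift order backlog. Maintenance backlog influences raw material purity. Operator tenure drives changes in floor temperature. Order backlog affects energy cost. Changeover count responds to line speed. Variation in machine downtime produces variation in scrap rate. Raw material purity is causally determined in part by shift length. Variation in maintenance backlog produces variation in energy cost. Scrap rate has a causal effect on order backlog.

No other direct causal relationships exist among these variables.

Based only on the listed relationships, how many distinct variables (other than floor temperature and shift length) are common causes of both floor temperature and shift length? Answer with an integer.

The common causes are: machine downtime (to floor temperature via machine downtime → scrap rate → order backlog → floor temperature; to shift length via machine downtime → line speed → changeover count → shift length).
Every other variable lacks a causal path to at least one of floor temperature and shift length.

1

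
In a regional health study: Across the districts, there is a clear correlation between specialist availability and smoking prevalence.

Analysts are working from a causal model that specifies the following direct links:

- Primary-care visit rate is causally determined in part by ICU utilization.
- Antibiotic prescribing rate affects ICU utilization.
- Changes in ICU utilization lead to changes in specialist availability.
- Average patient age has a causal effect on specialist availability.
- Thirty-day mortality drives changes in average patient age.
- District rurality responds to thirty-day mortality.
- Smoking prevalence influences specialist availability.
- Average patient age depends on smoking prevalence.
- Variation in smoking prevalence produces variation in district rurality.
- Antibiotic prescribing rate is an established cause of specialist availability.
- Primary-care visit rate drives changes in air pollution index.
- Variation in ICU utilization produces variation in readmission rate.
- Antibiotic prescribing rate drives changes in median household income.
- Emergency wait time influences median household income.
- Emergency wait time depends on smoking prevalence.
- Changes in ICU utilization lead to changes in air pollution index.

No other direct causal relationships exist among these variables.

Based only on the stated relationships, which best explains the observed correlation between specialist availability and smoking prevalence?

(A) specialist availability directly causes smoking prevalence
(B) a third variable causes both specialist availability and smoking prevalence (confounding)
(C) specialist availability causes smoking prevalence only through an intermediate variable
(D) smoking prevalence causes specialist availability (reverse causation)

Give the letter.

D

The stated link runs smoking prevalence → specialist availability; specialist availability has no causal path to smoking prevalence. No variable causes both, so confounding is ruled out. The correlation reflects reverse causation.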